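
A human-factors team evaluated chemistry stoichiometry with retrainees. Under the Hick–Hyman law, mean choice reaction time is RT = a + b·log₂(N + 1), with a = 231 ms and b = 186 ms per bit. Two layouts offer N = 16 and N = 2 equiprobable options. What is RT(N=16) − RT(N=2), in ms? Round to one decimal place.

RT(16) = 231 + 186·log₂(17) = 231 + 186·4.0875 = 991.2750 ms.
RT(2) = 231 + 186·log₂(3) = 231 + 186·1.5850 = 525.8100 ms.
Difference = 991.2750 − 525.8100 = 465.4650 ≈ 465.5 ms.

465.5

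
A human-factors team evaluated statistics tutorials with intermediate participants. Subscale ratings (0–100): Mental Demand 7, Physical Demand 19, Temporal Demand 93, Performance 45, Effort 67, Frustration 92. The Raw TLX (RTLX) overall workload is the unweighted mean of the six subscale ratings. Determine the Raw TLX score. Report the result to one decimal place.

53.8

Sum of ratings = 7 + 19 + 93 + 45 + 67 + 92 = 323.
RTLX = 323 / 6 = 53.8333 ≈ 53.8.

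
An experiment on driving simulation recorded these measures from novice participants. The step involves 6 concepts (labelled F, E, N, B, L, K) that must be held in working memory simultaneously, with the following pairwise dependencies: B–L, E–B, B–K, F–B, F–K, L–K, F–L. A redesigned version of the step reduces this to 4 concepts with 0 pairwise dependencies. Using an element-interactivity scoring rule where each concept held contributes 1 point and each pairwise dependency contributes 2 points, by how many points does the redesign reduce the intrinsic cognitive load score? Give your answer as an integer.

Original: 6 × 1 + 7 × 2 = 6 + 14 = 20.
Redesigned: 4 × 1 + 0 × 2 = 4 + 0 = 4.
Reduction = 20 − 4 = 16.

16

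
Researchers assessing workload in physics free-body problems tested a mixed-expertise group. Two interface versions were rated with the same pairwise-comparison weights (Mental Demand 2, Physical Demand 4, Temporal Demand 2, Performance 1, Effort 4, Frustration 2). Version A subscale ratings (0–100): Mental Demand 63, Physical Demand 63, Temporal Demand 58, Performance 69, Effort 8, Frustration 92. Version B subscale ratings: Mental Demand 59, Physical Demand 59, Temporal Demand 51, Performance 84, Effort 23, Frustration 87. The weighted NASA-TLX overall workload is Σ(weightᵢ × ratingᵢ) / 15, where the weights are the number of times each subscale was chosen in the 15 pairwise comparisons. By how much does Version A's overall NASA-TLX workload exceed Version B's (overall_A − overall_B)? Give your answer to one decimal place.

Version A weighted sum = 2·63 + 4·63 + 2·58 + 1·69 + 4·8 + 2·92 = 126 + 252 + 116 + 69 + 32 + 184 = 779; overall_A = 779/15 = 51.9333.
Version B weighted sum = 2·59 + 4·59 + 2·51 + 1·84 + 4·23 + 2·87 = 118 + 236 + 102 + 84 + 92 + 174 = 806; overall_B = 806/15 = 53.7333.
Difference = 51.9333 − 53.7333 = -1.8000 ≈ -1.8.

-1.8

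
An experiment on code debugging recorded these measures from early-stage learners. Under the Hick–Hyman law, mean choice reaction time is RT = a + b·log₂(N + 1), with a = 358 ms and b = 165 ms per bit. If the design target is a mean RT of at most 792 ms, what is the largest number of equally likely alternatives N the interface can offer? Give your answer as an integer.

5

Set 358 + 165·log₂(N + 1) ≤ 792.
log₂(N + 1) ≤ (792 − 358) / 165 = 2.6303.
N + 1 ≤ 2^2.6303 = 6.1915.
N ≤ 5.1915, so the largest integer N is 5.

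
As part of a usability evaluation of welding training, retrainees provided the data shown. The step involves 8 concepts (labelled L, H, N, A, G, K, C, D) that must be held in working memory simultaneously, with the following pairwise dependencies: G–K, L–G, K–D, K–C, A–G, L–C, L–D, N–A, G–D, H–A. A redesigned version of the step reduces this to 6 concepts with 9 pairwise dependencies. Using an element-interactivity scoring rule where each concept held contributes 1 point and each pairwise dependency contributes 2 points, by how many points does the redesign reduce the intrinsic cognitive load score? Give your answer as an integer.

Original: 8 × 1 + 10 × 2 = 8 + 20 = 28.
Redesigned: 6 × 1 + 9 × 2 = 6 + 18 = 24.
Reduction = 28 − 24 = 4.

4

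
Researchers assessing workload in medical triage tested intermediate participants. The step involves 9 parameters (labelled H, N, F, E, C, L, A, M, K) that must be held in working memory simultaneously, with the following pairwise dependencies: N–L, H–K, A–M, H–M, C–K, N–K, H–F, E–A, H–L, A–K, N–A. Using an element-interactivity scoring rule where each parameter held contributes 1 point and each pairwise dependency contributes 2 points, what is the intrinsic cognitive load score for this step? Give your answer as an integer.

31

Count of parameters held simultaneously: 9.
Count of pairwise dependencies listed: 11.
Element contribution: 9 × 1 = 9.
Interaction contribution: 11 × 2 = 22.
Intrinsic load = 9 + 22 = 31.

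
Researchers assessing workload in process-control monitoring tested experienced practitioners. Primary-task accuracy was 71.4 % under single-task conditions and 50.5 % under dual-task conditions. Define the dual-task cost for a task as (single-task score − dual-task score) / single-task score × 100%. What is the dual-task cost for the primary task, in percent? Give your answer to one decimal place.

Cost = (71.4 − 50.5) / 71.4 × 100%
     = 20.9000 / 71.4 × 100% = 29.2717%.
≈ 29.3%.

29.3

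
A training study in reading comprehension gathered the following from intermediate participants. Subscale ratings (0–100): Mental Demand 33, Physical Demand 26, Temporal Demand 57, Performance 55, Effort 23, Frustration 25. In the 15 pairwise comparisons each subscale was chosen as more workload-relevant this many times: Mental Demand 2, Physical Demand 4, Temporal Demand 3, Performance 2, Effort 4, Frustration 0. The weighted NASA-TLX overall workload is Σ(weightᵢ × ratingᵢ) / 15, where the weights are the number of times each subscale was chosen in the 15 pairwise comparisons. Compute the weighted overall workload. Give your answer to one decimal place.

The tallies are the weights (they sum to 15).
Weighted sum = 2·33 + 4·26 + 3·57 + 2·55 + 4·23 + 0·25
            = 66 + 104 + 171 + 110 + 92 + 0 = 543.
Overall workload = 543 / 15 = 36.2000 ≈ 36.2.

36.2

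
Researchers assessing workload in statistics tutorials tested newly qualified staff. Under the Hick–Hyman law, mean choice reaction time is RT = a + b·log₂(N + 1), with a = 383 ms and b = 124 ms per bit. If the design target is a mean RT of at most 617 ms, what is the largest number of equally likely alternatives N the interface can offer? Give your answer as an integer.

2

Set 383 + 124·log₂(N + 1) ≤ 617.
log₂(N + 1) ≤ (617 − 383) / 124 = 1.8871.
N + 1 ≤ 2^1.8871 = 3.6989.
N ≤ 2.6989, so the largest integer N is 2.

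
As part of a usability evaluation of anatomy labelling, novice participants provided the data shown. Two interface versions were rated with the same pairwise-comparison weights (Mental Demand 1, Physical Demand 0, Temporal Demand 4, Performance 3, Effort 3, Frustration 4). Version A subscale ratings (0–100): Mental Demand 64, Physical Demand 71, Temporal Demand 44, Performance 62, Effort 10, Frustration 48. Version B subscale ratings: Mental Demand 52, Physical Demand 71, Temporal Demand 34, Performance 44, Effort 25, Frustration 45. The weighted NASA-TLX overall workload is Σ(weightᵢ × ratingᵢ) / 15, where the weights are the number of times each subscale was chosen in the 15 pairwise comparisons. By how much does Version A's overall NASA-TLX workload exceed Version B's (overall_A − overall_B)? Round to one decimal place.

4.9

Version A weighted sum = 1·64 + 0·71 + 4·44 + 3·62 + 3·10 + 4·48 = 64 + 0 + 176 + 186 + 30 + 192 = 648; overall_A = 648/15 = 43.2000.
Version B weighted sum = 1·52 + 0·71 + 4·34 + 3·44 + 3·25 + 4·45 = 52 + 0 + 136 + 132 + 75 + 180 = 575; overall_B = 575/15 = 38.3333.
Difference = 43.2000 − 38.3333 = 4.8667 ≈ 4.9.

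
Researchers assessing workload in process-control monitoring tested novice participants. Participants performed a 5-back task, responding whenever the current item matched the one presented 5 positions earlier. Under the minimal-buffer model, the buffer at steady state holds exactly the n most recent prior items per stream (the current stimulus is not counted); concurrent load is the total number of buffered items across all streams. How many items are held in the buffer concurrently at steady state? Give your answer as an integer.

5

The buffer holds the 5 most recent prior items.
Steady-state concurrent load = 5 items.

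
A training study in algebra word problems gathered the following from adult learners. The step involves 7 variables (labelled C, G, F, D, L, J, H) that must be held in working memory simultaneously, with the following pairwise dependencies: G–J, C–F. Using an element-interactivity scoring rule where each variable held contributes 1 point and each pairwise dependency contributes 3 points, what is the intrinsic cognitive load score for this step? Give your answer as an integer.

Count of variables held simultaneously: 7.
Count of pairwise dependencies listed: 2.
Element contribution: 7 × 1 = 7.
Interaction contribution: 2 × 3 = 6.
Intrinsic load = 7 + 6 = 13.

13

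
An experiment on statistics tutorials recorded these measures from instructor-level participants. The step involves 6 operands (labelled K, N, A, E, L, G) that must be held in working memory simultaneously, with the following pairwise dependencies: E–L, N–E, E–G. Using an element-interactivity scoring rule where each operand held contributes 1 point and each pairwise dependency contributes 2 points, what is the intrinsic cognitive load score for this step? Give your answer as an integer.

Count of operands held simultaneously: 6.
Count of pairwise dependencies listed: 3.
Element contribution: 6 × 1 = 6.
Interaction contribution: 3 × 2 = 6.
Intrinsic load = 6 + 6 = 12.

12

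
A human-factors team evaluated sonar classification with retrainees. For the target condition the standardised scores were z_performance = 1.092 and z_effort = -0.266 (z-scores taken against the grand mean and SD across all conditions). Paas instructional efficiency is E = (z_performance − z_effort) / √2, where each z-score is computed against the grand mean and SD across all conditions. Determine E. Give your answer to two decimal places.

0.96

z_P − z_E = 1.092 − (-0.266) = 1.3580.
E = 1.3580 / √2 = 1.3580 / 1.41421 = 0.9603 ≈ 0.96.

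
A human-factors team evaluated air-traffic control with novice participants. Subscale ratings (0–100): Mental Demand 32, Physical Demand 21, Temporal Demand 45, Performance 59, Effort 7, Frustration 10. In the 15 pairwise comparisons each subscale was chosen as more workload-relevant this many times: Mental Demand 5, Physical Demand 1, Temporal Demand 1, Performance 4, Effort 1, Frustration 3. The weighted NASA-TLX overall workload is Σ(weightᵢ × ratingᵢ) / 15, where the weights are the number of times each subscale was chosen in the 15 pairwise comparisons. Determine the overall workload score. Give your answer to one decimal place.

33.3

The tallies are the weights (they sum to 15).
Weighted sum = 5·32 + 1·21 + 1·45 + 4·59 + 1·7 + 3·10
            = 160 + 21 + 45 + 236 + 7 + 30 = 499.
Overall workload = 499 / 15 = 33.2667 ≈ 33.3.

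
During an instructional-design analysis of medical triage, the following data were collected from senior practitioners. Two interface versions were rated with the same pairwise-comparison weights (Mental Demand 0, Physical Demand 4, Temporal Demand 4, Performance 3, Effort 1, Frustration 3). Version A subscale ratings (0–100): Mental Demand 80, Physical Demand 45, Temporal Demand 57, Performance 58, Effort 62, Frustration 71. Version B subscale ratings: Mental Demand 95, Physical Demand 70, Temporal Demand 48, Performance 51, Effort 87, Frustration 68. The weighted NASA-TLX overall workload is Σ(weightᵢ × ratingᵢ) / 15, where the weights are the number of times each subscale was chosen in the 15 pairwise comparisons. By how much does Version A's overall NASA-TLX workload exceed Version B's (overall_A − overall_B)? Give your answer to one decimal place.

Version A weighted sum = 0·80 + 4·45 + 4·57 + 3·58 + 1·62 + 3·71 = 0 + 180 + 228 + 174 + 62 + 213 = 857; overall_A = 857/15 = 57.1333.
Version B weighted sum = 0·95 + 4·70 + 4·48 + 3·51 + 1·87 + 3·68 = 0 + 280 + 192 + 153 + 87 + 204 = 916; overall_B = 916/15 = 61.0667.
Difference = 57.1333 − 61.0667 = -3.9334 ≈ -3.9.

-3.9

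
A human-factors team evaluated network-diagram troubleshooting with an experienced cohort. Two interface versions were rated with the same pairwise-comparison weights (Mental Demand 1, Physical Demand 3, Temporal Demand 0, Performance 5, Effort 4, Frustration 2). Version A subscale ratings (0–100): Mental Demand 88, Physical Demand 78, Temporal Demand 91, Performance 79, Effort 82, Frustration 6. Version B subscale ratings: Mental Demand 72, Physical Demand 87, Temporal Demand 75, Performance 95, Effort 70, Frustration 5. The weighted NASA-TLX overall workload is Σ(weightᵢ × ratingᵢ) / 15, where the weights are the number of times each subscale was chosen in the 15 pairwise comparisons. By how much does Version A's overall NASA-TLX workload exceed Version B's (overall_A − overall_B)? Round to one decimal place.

Version A weighted sum = 1·88 + 3·78 + 0·91 + 5·79 + 4·82 + 2·6 = 88 + 234 + 0 + 395 + 328 + 12 = 1057; overall_A = 1057/15 = 70.4667.
Version B weighted sum = 1·72 + 3·87 + 0·75 + 5·95 + 4·70 + 2·5 = 72 + 261 + 0 + 475 + 280 + 10 = 1098; overall_B = 1098/15 = 73.2000.
Difference = 70.4667 − 73.2000 = -2.7333 ≈ -2.7.

-2.7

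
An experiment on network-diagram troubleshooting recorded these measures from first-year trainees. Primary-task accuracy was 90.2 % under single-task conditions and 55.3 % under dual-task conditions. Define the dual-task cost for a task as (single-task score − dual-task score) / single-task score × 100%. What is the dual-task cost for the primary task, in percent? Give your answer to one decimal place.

Cost = (90.2 − 55.3) / 90.2 × 100%
     = 34.9000 / 90.2 × 100% = 38.6918%.
≈ 38.7%.

38.7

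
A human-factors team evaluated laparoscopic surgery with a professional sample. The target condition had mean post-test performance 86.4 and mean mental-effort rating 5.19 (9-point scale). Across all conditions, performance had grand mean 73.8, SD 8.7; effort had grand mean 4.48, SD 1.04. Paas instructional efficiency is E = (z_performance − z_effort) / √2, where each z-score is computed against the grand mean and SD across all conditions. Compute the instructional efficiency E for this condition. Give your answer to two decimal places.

0.54

z_performance = (86.4 − 73.8) / 8.7 = 12.6000 / 8.7 = 1.4483.
z_effort = (5.19 − 4.48) / 1.04 = 0.7100 / 1.04 = 0.6827.
z_P − z_E = 1.4483 − 0.6827 = 0.7656.
E = 0.7656 / √2 = 0.7656 / 1.41421 = 0.5414 ≈ 0.54.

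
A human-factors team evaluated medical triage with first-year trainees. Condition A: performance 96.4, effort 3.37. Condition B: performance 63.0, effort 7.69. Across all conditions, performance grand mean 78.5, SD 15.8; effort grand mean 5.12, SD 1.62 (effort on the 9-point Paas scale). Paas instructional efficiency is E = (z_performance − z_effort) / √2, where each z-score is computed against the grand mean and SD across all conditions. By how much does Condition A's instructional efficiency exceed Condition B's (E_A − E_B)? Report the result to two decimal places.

3.38

Condition A: z_P = (96.4 − 78.5)/15.8 = 1.1329; z_E = (3.37 − 5.12)/1.62 = -1.0802; E_A = (1.1329 − (-1.0802))/√2 = 1.5649.
Condition B: z_P = (63.0 − 78.5)/15.8 = -0.9810; z_E = (7.69 − 5.12)/1.62 = 1.5864; E_B = (-0.9810 − 1.5864)/√2 = -1.8154.
E_A − E_B = 1.5649 − (-1.8154) = 3.3803 ≈ 3.38.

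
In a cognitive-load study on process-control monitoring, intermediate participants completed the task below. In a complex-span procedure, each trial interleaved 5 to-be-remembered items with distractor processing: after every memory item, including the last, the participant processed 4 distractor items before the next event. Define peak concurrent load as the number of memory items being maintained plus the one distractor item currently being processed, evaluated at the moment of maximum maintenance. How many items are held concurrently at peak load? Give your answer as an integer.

Maintenance is greatest during the distractor(s) after memory item 5: all 5 memory items are being held.
One distractor item is concurrently being processed.
Peak concurrent load = 5 + 1 = 6 items.

6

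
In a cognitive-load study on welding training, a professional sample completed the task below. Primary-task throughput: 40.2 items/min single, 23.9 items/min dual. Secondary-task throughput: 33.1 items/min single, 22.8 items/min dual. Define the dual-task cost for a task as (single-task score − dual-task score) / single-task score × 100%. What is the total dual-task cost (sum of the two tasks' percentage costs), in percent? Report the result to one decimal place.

Primary cost = (40.2 − 23.9) / 40.2 × 100% = 40.5473%.
Secondary cost = (33.1 − 22.8) / 33.1 × 100% = 31.1178%.
Total = 40.5473% + 31.1178% = 71.6651% ≈ 71.7%.

71.7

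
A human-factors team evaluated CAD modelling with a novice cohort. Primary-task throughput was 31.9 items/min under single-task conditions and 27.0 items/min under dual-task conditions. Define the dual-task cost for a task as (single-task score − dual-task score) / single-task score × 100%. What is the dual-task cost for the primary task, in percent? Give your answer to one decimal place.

15.4

Cost = (31.9 − 27.0) / 31.9 × 100%
     = 4.9000 / 31.9 × 100% = 15.3605%.
≈ 15.4%.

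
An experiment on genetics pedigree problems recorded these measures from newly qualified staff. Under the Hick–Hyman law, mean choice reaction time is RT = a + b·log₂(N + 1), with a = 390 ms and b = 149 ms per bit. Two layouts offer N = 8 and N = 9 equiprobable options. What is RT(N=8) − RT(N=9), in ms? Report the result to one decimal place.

RT(8) = 390 + 149·log₂(9) = 390 + 149·3.1699 = 862.3151 ms.
RT(9) = 390 + 149·log₂(10) = 390 + 149·3.3219 = 884.9631 ms.
Difference = 862.3151 − 884.9631 = -22.6480 ≈ -22.6 ms.

-22.6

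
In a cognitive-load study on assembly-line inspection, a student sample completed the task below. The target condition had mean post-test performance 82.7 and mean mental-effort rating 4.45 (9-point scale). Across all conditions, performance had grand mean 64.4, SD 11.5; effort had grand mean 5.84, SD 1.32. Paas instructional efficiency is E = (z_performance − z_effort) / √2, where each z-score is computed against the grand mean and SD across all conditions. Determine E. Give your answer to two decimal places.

1.87

z_performance = (82.7 − 64.4) / 11.5 = 18.3000 / 11.5 = 1.5913.
z_effort = (4.45 − 5.84) / 1.32 = -1.3900 / 1.32 = -1.0530.
z_P − z_E = 1.5913 − (-1.0530) = 2.6443.
E = 2.6443 / √2 = 2.6443 / 1.41421 = 1.8698 ≈ 1.87.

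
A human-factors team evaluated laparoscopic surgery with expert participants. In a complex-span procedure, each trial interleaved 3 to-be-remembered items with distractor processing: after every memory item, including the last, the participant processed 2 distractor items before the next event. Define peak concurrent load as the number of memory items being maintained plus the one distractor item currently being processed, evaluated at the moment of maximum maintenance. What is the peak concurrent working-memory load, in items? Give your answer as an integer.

Maintenance is greatest during the distractor(s) after memory item 3: all 3 memory items are being held.
One distractor item is concurrently being processed.
Peak concurrent load = 3 + 1 = 4 items.

4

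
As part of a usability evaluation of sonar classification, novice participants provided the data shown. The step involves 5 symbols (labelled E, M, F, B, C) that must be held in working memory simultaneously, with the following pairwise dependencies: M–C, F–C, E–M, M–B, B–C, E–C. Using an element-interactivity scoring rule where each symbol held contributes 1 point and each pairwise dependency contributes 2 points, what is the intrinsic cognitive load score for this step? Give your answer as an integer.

Count of symbols held simultaneously: 5.
Count of pairwise dependencies listed: 6.
Element contribution: 5 × 1 = 5.
Interaction contribution: 6 × 2 = 12.
Intrinsic load = 5 + 12 = 17.

17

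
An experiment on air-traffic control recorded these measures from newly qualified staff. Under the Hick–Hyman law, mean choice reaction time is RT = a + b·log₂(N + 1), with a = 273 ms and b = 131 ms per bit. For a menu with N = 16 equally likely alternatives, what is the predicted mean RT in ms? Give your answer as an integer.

808

log₂(16 + 1) = log₂(17) = 4.0875.
RT = 273 + 131 × 4.0875 = 273 + 535.4625 = 808.4625 ms.
≈ 808 ms.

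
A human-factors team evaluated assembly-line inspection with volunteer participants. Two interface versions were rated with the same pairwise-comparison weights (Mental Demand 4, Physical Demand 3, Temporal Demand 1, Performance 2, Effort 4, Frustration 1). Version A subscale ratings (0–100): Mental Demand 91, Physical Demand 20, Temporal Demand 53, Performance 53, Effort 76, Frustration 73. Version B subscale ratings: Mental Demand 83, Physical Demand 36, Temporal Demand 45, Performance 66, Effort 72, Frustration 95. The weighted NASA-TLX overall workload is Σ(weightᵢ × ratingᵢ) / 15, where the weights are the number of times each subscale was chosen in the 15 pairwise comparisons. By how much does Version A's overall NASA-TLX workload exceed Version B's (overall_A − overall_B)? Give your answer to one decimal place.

Version A weighted sum = 4·91 + 3·20 + 1·53 + 2·53 + 4·76 + 1·73 = 364 + 60 + 53 + 106 + 304 + 73 = 960; overall_A = 960/15 = 64.0000.
Version B weighted sum = 4·83 + 3·36 + 1·45 + 2·66 + 4·72 + 1·95 = 332 + 108 + 45 + 132 + 288 + 95 = 1000; overall_B = 1000/15 = 66.6667.
Difference = 64.0000 − 66.6667 = -2.6667 ≈ -2.7.

-2.7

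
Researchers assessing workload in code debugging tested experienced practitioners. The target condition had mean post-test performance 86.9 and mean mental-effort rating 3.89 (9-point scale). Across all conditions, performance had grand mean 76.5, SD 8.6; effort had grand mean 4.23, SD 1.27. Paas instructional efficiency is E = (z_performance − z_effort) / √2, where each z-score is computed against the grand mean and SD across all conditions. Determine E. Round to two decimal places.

1.04

z_performance = (86.9 − 76.5) / 8.6 = 10.4000 / 8.6 = 1.2093.
z_effort = (3.89 − 4.23) / 1.27 = -0.3400 / 1.27 = -0.2677.
z_P − z_E = 1.2093 − (-0.2677) = 1.4770.
E = 1.4770 / √2 = 1.4770 / 1.41421 = 1.0444 ≈ 1.04.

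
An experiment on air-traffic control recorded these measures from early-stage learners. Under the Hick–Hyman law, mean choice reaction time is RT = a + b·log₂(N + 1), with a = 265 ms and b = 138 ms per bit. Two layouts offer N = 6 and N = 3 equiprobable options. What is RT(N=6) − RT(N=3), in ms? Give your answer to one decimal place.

111.4

RT(6) = 265 + 138·log₂(7) = 265 + 138·2.8074 = 652.4212 ms.
RT(3) = 265 + 138·log₂(4) = 265 + 138·2.0000 = 541.0000 ms.
Difference = 652.4212 − 541.0000 = 111.4212 ≈ 111.4 ms.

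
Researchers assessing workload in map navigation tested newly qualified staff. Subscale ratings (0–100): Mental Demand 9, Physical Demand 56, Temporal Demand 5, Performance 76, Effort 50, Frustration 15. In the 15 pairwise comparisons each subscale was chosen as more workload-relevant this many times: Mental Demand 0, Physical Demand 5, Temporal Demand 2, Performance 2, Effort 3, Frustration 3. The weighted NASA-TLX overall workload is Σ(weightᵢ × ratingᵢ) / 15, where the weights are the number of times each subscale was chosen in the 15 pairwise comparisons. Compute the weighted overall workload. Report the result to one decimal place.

The tallies are the weights (they sum to 15).
Weighted sum = 0·9 + 5·56 + 2·5 + 2·76 + 3·50 + 3·15
            = 0 + 280 + 10 + 152 + 150 + 45 = 637.
Overall workload = 637 / 15 = 42.4667 ≈ 42.5.

42.5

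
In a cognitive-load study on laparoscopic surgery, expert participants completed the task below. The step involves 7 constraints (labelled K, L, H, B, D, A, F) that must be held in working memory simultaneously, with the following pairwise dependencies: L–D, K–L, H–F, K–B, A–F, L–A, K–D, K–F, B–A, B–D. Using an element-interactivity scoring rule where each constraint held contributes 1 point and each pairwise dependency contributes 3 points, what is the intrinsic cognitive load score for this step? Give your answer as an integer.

37

Count of constraints held simultaneously: 7.
Count of pairwise dependencies listed: 10.
Element contribution: 7 × 1 = 7.
Interaction contribution: 10 × 3 = 30.
Intrinsic load = 7 + 30 = 37.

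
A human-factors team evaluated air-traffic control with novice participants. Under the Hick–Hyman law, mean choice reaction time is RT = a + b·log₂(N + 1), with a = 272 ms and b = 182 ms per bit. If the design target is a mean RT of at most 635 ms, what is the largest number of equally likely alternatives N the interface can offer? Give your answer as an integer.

2

Set 272 + 182·log₂(N + 1) ≤ 635.
log₂(N + 1) ≤ (635 − 272) / 182 = 1.9945.
N + 1 ≤ 2^1.9945 = 3.9848.
N ≤ 2.9848, so the largest integer N is 2.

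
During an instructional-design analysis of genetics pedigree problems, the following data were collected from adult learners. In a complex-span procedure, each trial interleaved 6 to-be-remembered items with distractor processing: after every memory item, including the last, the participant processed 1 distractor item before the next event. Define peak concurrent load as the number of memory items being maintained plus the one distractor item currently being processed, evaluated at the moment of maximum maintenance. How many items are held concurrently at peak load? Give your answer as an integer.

Maintenance is greatest during the distractor(s) after memory item 6: all 6 memory items are being held.
One distractor item is concurrently being processed.
Peak concurrent load = 6 + 1 = 7 items.

7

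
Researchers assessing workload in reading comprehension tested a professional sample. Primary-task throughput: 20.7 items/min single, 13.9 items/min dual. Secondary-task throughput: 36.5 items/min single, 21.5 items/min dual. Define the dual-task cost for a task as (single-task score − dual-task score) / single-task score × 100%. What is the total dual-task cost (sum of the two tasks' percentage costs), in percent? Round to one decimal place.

73.9

Primary cost = (20.7 − 13.9) / 20.7 × 100% = 32.8502%.
Secondary cost = (36.5 − 21.5) / 36.5 × 100% = 41.0959%.
Total = 32.8502% + 41.0959% = 73.9461% ≈ 73.9%.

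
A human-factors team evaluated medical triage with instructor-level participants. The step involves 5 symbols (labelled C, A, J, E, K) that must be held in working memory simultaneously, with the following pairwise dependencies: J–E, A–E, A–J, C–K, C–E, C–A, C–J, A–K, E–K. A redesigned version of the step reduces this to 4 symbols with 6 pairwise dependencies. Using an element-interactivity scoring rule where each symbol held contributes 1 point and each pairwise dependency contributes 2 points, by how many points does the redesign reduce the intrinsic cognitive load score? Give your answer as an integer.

7

Original: 5 × 1 + 9 × 2 = 5 + 18 = 23.
Redesigned: 4 × 1 + 6 × 2 = 4 + 12 = 16.
Reduction = 23 − 16 = 7.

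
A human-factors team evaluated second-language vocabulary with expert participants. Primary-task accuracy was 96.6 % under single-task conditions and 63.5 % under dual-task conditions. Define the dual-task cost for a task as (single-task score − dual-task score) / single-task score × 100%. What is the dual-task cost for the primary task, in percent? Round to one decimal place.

34.3

Cost = (96.6 − 63.5) / 96.6 × 100%
     = 33.1000 / 96.6 × 100% = 34.2650%.
≈ 34.3%.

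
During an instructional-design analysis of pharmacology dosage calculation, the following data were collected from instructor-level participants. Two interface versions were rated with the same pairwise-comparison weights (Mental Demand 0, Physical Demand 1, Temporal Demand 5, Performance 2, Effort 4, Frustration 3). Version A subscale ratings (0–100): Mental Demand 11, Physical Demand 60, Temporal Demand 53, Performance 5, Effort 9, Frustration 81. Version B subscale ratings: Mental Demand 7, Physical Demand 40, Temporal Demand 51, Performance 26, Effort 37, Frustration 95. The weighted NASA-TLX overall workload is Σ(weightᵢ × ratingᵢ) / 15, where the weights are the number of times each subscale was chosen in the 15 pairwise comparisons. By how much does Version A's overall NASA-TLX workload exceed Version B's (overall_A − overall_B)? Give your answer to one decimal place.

Version A weighted sum = 0·11 + 1·60 + 5·53 + 2·5 + 4·9 + 3·81 = 0 + 60 + 265 + 10 + 36 + 243 = 614; overall_A = 614/15 = 40.9333.
Version B weighted sum = 0·7 + 1·40 + 5·51 + 2·26 + 4·37 + 3·95 = 0 + 40 + 255 + 52 + 148 + 285 = 780; overall_B = 780/15 = 52.0000.
Difference = 40.9333 − 52.0000 = -11.0667 ≈ -11.1.

-11.1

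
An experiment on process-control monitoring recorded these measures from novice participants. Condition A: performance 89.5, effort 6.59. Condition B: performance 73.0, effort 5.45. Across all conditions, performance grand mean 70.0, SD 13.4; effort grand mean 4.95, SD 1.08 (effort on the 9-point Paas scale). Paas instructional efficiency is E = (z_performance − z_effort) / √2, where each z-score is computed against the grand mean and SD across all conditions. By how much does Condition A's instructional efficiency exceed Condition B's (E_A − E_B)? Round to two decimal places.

0.12

Condition A: z_P = (89.5 − 70.0)/13.4 = 1.4552; z_E = (6.59 − 4.95)/1.08 = 1.5185; E_A = (1.4552 − 1.5185)/√2 = -0.0448.
Condition B: z_P = (73.0 − 70.0)/13.4 = 0.2239; z_E = (5.45 − 4.95)/1.08 = 0.4630; E_B = (0.2239 − 0.4630)/√2 = -0.1691.
E_A − E_B = -0.0448 − (-0.1691) = 0.1243 ≈ 0.12.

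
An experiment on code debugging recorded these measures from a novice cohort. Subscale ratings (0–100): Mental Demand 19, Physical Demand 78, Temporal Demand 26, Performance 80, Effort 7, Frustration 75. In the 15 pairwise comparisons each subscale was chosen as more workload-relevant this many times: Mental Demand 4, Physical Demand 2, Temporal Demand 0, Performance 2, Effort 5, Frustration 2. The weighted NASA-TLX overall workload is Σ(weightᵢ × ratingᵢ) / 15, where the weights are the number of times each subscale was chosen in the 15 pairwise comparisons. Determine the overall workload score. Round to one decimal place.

The tallies are the weights (they sum to 15).
Weighted sum = 4·19 + 2·78 + 0·26 + 2·80 + 5·7 + 2·75
            = 76 + 156 + 0 + 160 + 35 + 150 = 577.
Overall workload = 577 / 15 = 38.4667 ≈ 38.5.

38.5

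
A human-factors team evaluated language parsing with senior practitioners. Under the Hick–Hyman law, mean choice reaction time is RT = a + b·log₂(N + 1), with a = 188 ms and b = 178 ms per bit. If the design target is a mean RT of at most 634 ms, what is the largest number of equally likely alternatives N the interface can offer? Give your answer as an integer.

4

Set 188 + 178·log₂(N + 1) ≤ 634.
log₂(N + 1) ≤ (634 − 188) / 178 = 2.5056.
N + 1 ≤ 2^2.5056 = 5.6789.
N ≤ 4.6789, so the largest integer N is 4.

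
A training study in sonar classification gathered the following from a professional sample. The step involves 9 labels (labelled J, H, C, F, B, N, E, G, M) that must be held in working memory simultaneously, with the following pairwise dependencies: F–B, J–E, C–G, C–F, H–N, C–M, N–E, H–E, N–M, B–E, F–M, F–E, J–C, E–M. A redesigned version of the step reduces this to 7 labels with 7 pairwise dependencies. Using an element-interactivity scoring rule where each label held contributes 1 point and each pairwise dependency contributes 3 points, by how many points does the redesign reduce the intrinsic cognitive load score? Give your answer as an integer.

23

Original: 9 × 1 + 14 × 3 = 9 + 42 = 51.
Redesigned: 7 × 1 + 7 × 3 = 7 + 21 = 28.
Reduction = 51 − 28 = 23.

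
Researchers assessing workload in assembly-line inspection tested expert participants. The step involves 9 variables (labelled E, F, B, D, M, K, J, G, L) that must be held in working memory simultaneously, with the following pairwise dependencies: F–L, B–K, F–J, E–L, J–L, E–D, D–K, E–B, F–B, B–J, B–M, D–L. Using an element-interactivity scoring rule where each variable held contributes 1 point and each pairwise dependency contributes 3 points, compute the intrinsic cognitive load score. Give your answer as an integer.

45

Count of variables held simultaneously: 9.
Count of pairwise dependencies listed: 12.
Element contribution: 9 × 1 = 9.
Interaction contribution: 12 × 3 = 36.
Intrinsic load = 9 + 36 = 45.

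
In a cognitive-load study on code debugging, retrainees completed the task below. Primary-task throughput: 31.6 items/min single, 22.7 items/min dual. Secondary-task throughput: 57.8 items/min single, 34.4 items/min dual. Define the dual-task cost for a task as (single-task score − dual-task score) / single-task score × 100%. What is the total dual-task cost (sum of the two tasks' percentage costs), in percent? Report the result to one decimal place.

68.6

Primary cost = (31.6 − 22.7) / 31.6 × 100% = 28.1646%.
Secondary cost = (57.8 − 34.4) / 57.8 × 100% = 40.4844%.
Total = 28.1646% + 40.4844% = 68.6490% ≈ 68.6%.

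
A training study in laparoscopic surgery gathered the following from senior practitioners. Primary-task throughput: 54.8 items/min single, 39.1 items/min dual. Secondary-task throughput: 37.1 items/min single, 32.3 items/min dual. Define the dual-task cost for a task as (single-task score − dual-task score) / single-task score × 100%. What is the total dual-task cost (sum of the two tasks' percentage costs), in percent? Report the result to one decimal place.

Primary cost = (54.8 − 39.1) / 54.8 × 100% = 28.6496%.
Secondary cost = (37.1 − 32.3) / 37.1 × 100% = 12.9380%.
Total = 28.6496% + 12.9380% = 41.5876% ≈ 41.6%.

41.6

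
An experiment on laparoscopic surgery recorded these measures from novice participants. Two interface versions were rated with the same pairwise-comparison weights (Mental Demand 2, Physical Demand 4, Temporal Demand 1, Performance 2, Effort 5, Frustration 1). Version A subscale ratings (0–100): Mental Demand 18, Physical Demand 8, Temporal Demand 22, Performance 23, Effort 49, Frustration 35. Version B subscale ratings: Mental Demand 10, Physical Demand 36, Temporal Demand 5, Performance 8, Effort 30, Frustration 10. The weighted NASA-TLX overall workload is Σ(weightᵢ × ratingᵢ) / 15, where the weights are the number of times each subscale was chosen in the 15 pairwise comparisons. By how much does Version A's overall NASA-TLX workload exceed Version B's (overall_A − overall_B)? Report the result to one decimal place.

Version A weighted sum = 2·18 + 4·8 + 1·22 + 2·23 + 5·49 + 1·35 = 36 + 32 + 22 + 46 + 245 + 35 = 416; overall_A = 416/15 = 27.7333.
Version B weighted sum = 2·10 + 4·36 + 1·5 + 2·8 + 5·30 + 1·10 = 20 + 144 + 5 + 16 + 150 + 10 = 345; overall_B = 345/15 = 23.0000.
Difference = 27.7333 − 23.0000 = 4.7333 ≈ 4.7.

4.7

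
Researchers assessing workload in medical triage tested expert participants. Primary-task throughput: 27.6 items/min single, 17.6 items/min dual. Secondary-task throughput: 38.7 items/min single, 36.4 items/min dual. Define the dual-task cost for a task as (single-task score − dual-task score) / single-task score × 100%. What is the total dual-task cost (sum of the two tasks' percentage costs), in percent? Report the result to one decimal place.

Primary cost = (27.6 − 17.6) / 27.6 × 100% = 36.2319%.
Secondary cost = (38.7 − 36.4) / 38.7 × 100% = 5.9432%.
Total = 36.2319% + 5.9432% = 42.1751% ≈ 42.2%.

42.2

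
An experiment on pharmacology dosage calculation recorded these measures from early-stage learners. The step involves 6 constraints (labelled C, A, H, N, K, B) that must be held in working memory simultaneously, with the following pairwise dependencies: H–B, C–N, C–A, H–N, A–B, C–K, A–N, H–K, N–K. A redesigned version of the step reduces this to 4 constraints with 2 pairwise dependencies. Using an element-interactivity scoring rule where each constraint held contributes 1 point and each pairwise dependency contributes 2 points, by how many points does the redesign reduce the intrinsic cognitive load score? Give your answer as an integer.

16

Original: 6 × 1 + 9 × 2 = 6 + 18 = 24.
Redesigned: 4 × 1 + 2 × 2 = 4 + 4 = 8.
Reduction = 24 − 8 = 16.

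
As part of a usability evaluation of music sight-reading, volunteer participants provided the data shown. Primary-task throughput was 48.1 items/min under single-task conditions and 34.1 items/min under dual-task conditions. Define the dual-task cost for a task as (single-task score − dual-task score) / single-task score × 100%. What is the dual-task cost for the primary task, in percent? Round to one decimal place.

29.1

Cost = (48.1 − 34.1) / 48.1 × 100%
     = 14.0000 / 48.1 × 100% = 29.1060%.
≈ 29.1%.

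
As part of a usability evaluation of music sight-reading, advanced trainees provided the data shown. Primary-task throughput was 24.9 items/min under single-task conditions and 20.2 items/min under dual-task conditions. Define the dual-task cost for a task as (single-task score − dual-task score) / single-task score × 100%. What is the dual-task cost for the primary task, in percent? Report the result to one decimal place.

Cost = (24.9 − 20.2) / 24.9 × 100%
     = 4.7000 / 24.9 × 100% = 18.8755%.
≈ 18.9%.

18.9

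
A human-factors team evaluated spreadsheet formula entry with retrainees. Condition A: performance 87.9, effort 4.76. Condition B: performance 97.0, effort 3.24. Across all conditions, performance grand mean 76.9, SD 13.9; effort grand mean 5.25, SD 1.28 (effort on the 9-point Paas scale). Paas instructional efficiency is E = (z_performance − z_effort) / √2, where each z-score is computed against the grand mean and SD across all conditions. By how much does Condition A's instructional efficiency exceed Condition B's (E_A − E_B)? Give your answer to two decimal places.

-1.30

Condition A: z_P = (87.9 − 76.9)/13.9 = 0.7914; z_E = (4.76 − 5.25)/1.28 = -0.3828; E_A = (0.7914 − (-0.3828))/√2 = 0.8303.
Condition B: z_P = (97.0 − 76.9)/13.9 = 1.4460; z_E = (3.24 − 5.25)/1.28 = -1.5703; E_B = (1.4460 − (-1.5703))/√2 = 2.1328.
E_A − E_B = 0.8303 − 2.1328 = -1.3025 ≈ -1.30.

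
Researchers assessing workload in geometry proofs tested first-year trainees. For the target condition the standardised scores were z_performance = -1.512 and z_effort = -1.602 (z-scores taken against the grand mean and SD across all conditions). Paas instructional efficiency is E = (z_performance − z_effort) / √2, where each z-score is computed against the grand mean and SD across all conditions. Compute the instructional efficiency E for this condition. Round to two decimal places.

z_P − z_E = -1.512 − (-1.602) = 0.0900.
E = 0.0900 / √2 = 0.0900 / 1.41421 = 0.0636 ≈ 0.06.

0.06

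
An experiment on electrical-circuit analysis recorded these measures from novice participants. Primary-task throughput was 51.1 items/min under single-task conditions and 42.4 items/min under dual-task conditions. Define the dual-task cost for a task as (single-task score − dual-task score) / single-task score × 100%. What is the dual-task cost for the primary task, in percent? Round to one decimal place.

Cost = (51.1 − 42.4) / 51.1 × 100%
     = 8.7000 / 51.1 × 100% = 17.0254%.
≈ 17.0%.

17.0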